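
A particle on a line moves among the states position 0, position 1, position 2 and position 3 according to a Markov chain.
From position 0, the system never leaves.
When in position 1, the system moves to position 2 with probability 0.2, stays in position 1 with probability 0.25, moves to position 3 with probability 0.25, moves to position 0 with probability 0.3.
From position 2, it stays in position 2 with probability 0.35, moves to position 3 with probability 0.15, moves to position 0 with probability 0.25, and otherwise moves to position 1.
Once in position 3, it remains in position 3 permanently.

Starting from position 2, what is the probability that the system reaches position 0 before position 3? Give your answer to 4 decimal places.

0.6000

Let h(s) be the probability of absorption at position 0 starting from transient state s. Then h(position 0) = 1 and h(position 3) = 0. By first-step analysis:
h(position 1) = 0.3·1 + 0.25·h(position 1) + 0.2·h(position 2) + 0.25·0
h(position 2) = 0.25·1 + 0.25·h(position 1) + 0.35·h(position 2) + 0.15·0
Solving: h(position 1) = 0.5600, h(position 2) = 0.6000.
Starting from position 2, the probability is 0.6000.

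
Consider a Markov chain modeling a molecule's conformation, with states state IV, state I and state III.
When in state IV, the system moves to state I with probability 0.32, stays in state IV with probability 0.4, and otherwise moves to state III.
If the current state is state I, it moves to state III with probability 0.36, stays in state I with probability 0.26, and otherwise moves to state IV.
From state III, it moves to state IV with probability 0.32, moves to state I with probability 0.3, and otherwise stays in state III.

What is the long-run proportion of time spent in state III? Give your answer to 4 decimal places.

0.3374

Let the stationary distribution be π with π = πP and π_1 + π_2 + π_3 = 1.
π_1 = 0.4·π_1 + 0.38·π_2 + 0.32·π_3
π_2 = 0.32·π_1 + 0.26·π_2 + 0.3·π_3
Solving with the normalization constraint gives π = (0.3671, 0.2955, 0.3374).
So the stationary probability of state III is 0.3374.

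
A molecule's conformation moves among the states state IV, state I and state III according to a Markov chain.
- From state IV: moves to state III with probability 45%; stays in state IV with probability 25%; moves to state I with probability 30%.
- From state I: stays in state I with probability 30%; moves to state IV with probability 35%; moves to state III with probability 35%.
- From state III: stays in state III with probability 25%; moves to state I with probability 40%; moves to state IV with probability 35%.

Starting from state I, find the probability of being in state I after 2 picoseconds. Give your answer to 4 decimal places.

Sum over the intermediate state after 1 picosecond:
P = P(state I→state IV)·P(state IV→state I) + P(state I→state I)·P(state I→state I) + P(state I→state III)·P(state III→state I)
  = 0.35×0.3 + 0.3×0.3 + 0.35×0.4
  = 0.1050 + 0.0900 + 0.1400 = 0.3350

0.3350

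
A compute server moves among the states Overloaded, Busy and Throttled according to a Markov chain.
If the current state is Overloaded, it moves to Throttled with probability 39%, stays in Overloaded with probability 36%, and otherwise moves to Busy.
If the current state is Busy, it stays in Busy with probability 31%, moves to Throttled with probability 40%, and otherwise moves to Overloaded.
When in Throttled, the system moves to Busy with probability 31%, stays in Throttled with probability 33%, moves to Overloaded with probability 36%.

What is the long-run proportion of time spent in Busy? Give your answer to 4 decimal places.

0.2896

Let the stationary distribution be π with π = πP and π_1 + π_2 + π_3 = 1.
π_1 = 0.36·π_1 + 0.29·π_2 + 0.36·π_3
π_2 = 0.25·π_1 + 0.31·π_2 + 0.31·π_3
Solving with the normalization constraint gives π = (0.3397, 0.2896, 0.3707).
So the stationary probability of Busy is 0.2896.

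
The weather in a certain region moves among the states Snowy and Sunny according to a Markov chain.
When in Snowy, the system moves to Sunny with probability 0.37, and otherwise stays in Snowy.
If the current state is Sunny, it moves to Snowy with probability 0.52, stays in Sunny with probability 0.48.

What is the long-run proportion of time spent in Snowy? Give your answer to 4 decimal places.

Let the stationary distribution be π with π = πP and π_1 + π_2 = 1.
π_1 = 0.63·π_1 + 0.52·π_2
Solving with the normalization constraint gives π = (0.5843, 0.4157).
So the stationary probability of Snowy is 0.5843.

0.5843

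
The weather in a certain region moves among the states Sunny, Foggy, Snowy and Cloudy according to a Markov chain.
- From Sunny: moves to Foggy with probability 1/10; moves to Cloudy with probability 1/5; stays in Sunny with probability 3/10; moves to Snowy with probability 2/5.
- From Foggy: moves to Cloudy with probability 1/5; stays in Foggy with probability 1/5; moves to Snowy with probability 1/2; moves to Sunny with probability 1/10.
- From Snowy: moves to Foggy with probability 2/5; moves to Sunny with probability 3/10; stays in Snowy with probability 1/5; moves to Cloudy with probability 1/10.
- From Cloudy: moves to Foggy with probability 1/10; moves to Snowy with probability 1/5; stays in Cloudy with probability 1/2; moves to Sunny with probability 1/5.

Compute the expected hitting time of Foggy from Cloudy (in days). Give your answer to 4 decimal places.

5.7143

Let t(s) be the expected number of days to first reach Foggy from state s, with t(Foggy) = 0. Conditioning on the first day:
t(Sunny) = 1 + 0.3·t(Sunny) + 0.4·t(Snowy) + 0.2·t(Cloudy)
t(Snowy) = 1 + 0.3·t(Sunny) + 0.2·t(Snowy) + 0.1·t(Cloudy)
t(Cloudy) = 1 + 0.2·t(Sunny) + 0.2·t(Snowy) + 0.5·t(Cloudy)
Solving: t(Sunny) = 5.3247, t(Snowy) = 3.9610, t(Cloudy) = 5.7143.
Expected days from Cloudy to Foggy: 5.7143.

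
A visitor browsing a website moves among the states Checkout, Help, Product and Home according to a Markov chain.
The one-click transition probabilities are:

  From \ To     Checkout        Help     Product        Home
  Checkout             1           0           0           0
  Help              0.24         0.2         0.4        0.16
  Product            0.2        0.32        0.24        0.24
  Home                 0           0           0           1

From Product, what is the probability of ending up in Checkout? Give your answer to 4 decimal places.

Let h(s) be the probability of absorption at Checkout starting from transient state s. Then h(Checkout) = 1 and h(Home) = 0. By first-step analysis:
h(Help) = 0.24·1 + 0.2·h(Help) + 0.4·h(Product) + 0.16·0
h(Product) = 0.2·1 + 0.32·h(Help) + 0.24·h(Product) + 0.24·0
Solving: h(Help) = 0.5467, h(Product) = 0.4933.
Starting from Product, the probability is 0.4933.

0.4933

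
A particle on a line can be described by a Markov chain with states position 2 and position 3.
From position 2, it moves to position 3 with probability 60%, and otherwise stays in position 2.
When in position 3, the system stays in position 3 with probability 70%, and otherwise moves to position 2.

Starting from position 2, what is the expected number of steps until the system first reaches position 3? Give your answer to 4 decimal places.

1.6667

Let t(s) be the expected number of steps to first reach position 3 from state s, with t(position 3) = 0. Conditioning on the first step:
t(position 2) = 1 + 0.4·t(position 2)
Solving: t(position 2) = 1.6667.
Expected steps from position 2 to position 3: 1.6667.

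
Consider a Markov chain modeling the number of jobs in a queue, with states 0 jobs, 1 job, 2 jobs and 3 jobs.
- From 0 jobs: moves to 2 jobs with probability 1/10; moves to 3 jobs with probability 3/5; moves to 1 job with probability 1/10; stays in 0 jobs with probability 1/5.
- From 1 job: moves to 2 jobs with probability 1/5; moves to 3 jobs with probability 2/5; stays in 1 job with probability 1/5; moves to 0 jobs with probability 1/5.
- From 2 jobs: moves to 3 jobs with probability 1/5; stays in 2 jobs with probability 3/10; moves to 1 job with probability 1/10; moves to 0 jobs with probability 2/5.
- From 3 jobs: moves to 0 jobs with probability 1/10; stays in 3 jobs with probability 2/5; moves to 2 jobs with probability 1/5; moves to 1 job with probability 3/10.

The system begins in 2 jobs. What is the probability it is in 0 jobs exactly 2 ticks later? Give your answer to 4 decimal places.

Propagate the distribution vector 2 ticks from 2 jobs.
After 0 ticks: (0.0000, 0.0000, 1.0000, 0.0000)
After 1 tick: (0.4000, 0.1000, 0.3000, 0.2000)
After 2 ticks: (0.2400, 0.1500, 0.1900, 0.4200)
P(in 0 jobs after 2 ticks) = 0.2400

0.2400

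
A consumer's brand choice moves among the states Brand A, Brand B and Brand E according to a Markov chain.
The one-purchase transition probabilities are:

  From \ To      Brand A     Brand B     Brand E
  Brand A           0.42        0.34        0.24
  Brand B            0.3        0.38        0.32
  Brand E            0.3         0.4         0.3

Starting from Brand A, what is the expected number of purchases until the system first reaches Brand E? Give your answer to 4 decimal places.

3.7267

Let t(s) be the expected number of purchases to first reach Brand E from state s, with t(Brand E) = 0. Conditioning on the first purchase:
t(Brand A) = 1 + 0.42·t(Brand A) + 0.34·t(Brand B)
t(Brand B) = 1 + 0.3·t(Brand A) + 0.38·t(Brand B)
Solving: t(Brand A) = 3.7267, t(Brand B) = 3.4161.
Expected purchases from Brand A to Brand E: 3.7267.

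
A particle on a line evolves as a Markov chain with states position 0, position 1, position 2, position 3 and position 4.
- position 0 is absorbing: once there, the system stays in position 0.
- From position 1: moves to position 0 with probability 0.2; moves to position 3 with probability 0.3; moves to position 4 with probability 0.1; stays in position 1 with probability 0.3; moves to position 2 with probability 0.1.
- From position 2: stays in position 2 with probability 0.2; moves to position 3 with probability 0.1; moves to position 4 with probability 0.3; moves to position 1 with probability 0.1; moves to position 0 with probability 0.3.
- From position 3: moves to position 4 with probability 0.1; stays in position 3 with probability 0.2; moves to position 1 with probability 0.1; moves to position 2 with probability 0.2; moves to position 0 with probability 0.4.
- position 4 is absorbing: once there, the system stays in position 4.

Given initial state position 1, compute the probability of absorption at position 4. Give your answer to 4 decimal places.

0.3266

Let h(s) be the probability of absorption at position 4 starting from transient state s. Then h(position 4) = 1 and h(position 0) = 0. By first-step analysis:
h(position 1) = 0.2·0 + 0.3·h(position 1) + 0.1·h(position 2) + 0.3·h(position 3) + 0.1·1
h(position 2) = 0.3·0 + 0.1·h(position 1) + 0.2·h(position 2) + 0.1·h(position 3) + 0.3·1
h(position 3) = 0.4·0 + 0.1·h(position 1) + 0.2·h(position 2) + 0.2·h(position 3) + 0.1·1
Solving: h(position 1) = 0.3266, h(position 2) = 0.4506, h(position 3) = 0.2785.
Starting from position 1, the probability is 0.3266.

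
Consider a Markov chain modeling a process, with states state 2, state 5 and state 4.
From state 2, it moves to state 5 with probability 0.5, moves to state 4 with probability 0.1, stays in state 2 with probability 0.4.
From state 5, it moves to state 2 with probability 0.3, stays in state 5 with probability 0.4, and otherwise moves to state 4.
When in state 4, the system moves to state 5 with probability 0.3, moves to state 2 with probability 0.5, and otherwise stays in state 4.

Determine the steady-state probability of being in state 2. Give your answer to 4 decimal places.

Let the stationary distribution be π with π = πP and π_1 + π_2 + π_3 = 1.
π_1 = 0.4·π_1 + 0.3·π_2 + 0.5·π_3
π_2 = 0.5·π_1 + 0.4·π_2 + 0.3·π_3
Solving with the normalization constraint gives π = (0.3786, 0.4175, 0.2039).
So the stationary probability of state 2 is 0.3786.

0.3786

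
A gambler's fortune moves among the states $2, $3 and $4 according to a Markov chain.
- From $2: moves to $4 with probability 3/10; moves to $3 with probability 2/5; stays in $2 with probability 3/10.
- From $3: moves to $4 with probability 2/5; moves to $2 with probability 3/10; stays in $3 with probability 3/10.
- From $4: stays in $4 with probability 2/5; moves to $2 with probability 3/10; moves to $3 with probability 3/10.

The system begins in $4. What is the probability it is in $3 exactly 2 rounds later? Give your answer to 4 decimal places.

Sum over the intermediate state after 1 round:
P = P($4→$2)·P($2→$3) + P($4→$3)·P($3→$3) + P($4→$4)·P($4→$3)
  = 0.3×0.4 + 0.3×0.3 + 0.4×0.3
  = 0.1200 + 0.0900 + 0.1200 = 0.3300

0.3300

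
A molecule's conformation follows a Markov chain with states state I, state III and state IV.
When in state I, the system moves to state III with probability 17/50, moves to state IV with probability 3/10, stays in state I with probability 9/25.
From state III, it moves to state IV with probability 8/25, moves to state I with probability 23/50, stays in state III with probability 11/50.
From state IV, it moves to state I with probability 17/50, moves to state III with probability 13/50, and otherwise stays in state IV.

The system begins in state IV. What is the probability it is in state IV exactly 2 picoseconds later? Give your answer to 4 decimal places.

0.3452

Sum over the intermediate state after 1 picosecond:
P = P(state IV→state I)·P(state I→state IV) + P(state IV→state III)·P(state III→state IV) + P(state IV→state IV)·P(state IV→state IV)
  = 0.34×0.3 + 0.26×0.32 + 0.4×0.4
  = 0.1020 + 0.0832 + 0.1600 = 0.3452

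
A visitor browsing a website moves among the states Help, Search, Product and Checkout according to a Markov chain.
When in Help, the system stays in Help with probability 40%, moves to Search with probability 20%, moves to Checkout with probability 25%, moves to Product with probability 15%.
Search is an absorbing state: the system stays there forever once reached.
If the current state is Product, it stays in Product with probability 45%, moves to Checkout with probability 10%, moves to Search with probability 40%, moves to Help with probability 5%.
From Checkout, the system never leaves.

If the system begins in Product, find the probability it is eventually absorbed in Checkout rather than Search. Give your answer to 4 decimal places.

Let h(s) be the probability of absorption at Checkout starting from transient state s. Then h(Checkout) = 1 and h(Search) = 0. By first-step analysis:
h(Help) = 0.4·h(Help) + 0.2·0 + 0.15·h(Product) + 0.25·1
h(Product) = 0.05·h(Help) + 0.4·0 + 0.45·h(Product) + 0.1·1
Solving: h(Help) = 0.4729, h(Product) = 0.2248.
Starting from Product, the probability is 0.2248.

0.2248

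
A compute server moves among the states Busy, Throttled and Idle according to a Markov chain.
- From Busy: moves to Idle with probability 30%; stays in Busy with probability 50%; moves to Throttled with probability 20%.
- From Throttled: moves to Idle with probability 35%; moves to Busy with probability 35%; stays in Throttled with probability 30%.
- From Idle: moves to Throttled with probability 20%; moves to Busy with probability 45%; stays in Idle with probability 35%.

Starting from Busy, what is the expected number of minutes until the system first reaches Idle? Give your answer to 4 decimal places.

Let t(s) be the expected number of minutes to first reach Idle from state s, with t(Idle) = 0. Conditioning on the first minute:
t(Busy) = 1 + 0.5·t(Busy) + 0.2·t(Throttled)
t(Throttled) = 1 + 0.35·t(Busy) + 0.3·t(Throttled)
Solving: t(Busy) = 3.2143, t(Throttled) = 3.0357.
Expected minutes from Busy to Idle: 3.2143.

3.2143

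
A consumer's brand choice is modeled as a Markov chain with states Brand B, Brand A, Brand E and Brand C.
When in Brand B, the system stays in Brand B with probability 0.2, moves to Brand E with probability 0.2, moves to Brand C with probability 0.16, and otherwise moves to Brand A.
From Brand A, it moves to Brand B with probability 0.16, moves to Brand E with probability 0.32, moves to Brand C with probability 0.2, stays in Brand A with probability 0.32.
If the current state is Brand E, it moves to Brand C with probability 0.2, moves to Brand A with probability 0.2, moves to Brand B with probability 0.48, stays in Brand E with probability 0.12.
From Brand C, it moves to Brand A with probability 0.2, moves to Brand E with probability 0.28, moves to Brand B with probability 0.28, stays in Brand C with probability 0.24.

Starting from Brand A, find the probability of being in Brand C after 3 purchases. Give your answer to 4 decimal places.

Propagate the distribution vector 3 purchases from Brand A.
After 0 purchases: (0.0000, 1.0000, 0.0000, 0.0000)
After 1 purchase: (0.1600, 0.3200, 0.3200, 0.2000)
After 2 purchases: (0.2928, 0.2768, 0.2288, 0.2016)
After 3 purchases: (0.2691, 0.3035, 0.2310, 0.1964)
P(in Brand C after 3 purchases) = 0.1964

0.1964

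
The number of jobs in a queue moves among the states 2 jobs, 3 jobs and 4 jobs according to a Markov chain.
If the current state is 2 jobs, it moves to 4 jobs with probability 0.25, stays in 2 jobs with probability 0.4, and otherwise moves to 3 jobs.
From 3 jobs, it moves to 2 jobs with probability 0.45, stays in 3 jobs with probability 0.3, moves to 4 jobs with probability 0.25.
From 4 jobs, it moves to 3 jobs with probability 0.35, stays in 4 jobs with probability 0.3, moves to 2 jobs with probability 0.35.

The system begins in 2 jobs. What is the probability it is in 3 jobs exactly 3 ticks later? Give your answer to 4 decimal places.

Propagate the distribution vector 3 ticks from 2 jobs.
After 0 ticks: (1.0000, 0.0000, 0.0000)
After 1 tick: (0.4000, 0.3500, 0.2500)
After 2 ticks: (0.4050, 0.3325, 0.2625)
After 3 ticks: (0.4035, 0.3334, 0.2631)
P(in 3 jobs after 3 ticks) = 0.3334

0.3334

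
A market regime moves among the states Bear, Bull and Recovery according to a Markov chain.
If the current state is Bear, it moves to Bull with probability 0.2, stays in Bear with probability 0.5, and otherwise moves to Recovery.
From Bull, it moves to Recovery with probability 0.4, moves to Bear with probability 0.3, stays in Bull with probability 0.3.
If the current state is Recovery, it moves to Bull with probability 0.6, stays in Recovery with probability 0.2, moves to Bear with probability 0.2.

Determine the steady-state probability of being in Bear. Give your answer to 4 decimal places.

Let the stationary distribution be π with π = πP and π_1 + π_2 + π_3 = 1.
π_1 = 0.5·π_1 + 0.3·π_2 + 0.2·π_3
π_2 = 0.2·π_1 + 0.3·π_2 + 0.6·π_3
Solving with the normalization constraint gives π = (0.3368, 0.3579, 0.3053).
So the stationary probability of Bear is 0.3368.

0.3368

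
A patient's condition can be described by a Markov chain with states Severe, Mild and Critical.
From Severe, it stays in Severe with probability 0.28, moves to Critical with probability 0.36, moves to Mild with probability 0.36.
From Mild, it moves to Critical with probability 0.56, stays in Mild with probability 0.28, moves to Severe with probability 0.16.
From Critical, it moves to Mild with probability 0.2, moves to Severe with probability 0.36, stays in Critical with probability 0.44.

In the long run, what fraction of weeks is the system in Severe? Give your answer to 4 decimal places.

0.2839

Let the stationary distribution be π with π = πP and π_1 + π_2 + π_3 = 1.
π_1 = 0.28·π_1 + 0.16·π_2 + 0.36·π_3
π_2 = 0.36·π_1 + 0.28·π_2 + 0.2·π_3
Solving with the normalization constraint gives π = (0.2839, 0.2668, 0.4493).
So the stationary probability of Severe is 0.2839.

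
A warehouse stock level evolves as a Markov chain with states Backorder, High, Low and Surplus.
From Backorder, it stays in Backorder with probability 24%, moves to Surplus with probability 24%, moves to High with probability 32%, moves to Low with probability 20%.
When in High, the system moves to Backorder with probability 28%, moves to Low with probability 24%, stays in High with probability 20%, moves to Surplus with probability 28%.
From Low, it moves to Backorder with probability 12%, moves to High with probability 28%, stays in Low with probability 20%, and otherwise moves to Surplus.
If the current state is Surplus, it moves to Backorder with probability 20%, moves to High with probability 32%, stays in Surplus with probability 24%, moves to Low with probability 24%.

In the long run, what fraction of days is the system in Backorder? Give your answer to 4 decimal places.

Let the stationary distribution be π with π = πP and π_1 + π_2 + π_3 + π_4 = 1.
π_1 = 0.24·π_1 + 0.28·π_2 + 0.12·π_3 + 0.2·π_4
π_2 = 0.32·π_1 + 0.2·π_2 + 0.28·π_3 + 0.32·π_4
π_3 = 0.2·π_1 + 0.24·π_2 + 0.2·π_3 + 0.24·π_4
Solving with the normalization constraint gives π = (0.2129, 0.2778, 0.2226, 0.2867).
So the stationary probability of Backorder is 0.2129.

0.2129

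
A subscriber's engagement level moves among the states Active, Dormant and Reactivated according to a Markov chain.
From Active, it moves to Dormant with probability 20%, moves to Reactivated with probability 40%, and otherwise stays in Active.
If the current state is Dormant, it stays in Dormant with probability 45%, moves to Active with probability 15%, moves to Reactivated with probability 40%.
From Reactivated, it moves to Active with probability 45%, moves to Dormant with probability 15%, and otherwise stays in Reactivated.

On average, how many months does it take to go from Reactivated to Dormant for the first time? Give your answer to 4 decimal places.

Let t(s) be the expected number of months to first reach Dormant from state s, with t(Dormant) = 0. Conditioning on the first month:
t(Active) = 1 + 0.4·t(Active) + 0.4·t(Reactivated)
t(Reactivated) = 1 + 0.45·t(Active) + 0.4·t(Reactivated)
Solving: t(Active) = 5.5556, t(Reactivated) = 5.8333.
Expected months from Reactivated to Dormant: 5.8333.

5.8333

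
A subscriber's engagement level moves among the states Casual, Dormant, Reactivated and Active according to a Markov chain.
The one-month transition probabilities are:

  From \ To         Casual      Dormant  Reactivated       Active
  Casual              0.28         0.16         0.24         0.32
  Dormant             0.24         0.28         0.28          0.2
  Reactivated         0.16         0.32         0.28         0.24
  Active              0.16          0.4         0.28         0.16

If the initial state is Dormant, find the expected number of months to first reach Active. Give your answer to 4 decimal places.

4.1994

Let t(s) be the expected number of months to first reach Active from state s, with t(Active) = 0. Conditioning on the first month:
t(Casual) = 1 + 0.28·t(Casual) + 0.16·t(Dormant) + 0.24·t(Reactivated)
t(Dormant) = 1 + 0.24·t(Casual) + 0.28·t(Dormant) + 0.28·t(Reactivated)
t(Reactivated) = 1 + 0.16·t(Casual) + 0.32·t(Dormant) + 0.28·t(Reactivated)
Solving: t(Casual) = 3.6798, t(Dormant) = 4.1994, t(Reactivated) = 4.0730.
Expected months from Dormant to Active: 4.1994.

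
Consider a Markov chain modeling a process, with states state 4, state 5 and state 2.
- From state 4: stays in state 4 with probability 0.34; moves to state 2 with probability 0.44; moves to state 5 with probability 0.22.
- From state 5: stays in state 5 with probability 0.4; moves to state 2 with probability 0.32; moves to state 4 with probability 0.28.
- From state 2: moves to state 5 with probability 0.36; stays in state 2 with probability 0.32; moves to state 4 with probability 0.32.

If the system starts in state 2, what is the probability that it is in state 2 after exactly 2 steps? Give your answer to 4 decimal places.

Sum over the intermediate state after 1 step:
P = P(state 2→state 4)·P(state 4→state 2) + P(state 2→state 5)·P(state 5→state 2) + P(state 2→state 2)·P(state 2→state 2)
  = 0.32×0.44 + 0.36×0.32 + 0.32×0.32
  = 0.1408 + 0.1152 + 0.1024 = 0.3584

0.3584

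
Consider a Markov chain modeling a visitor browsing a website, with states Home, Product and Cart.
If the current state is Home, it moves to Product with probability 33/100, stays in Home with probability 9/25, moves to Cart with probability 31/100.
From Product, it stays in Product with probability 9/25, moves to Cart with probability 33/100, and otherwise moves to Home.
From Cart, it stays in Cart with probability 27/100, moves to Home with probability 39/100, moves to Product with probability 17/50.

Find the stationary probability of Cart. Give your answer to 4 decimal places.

Let the stationary distribution be π with π = πP and π_1 + π_2 + π_3 = 1.
π_1 = 0.36·π_1 + 0.31·π_2 + 0.39·π_3
π_2 = 0.33·π_1 + 0.36·π_2 + 0.34·π_3
Solving with the normalization constraint gives π = (0.3520, 0.3433, 0.3047).
So the stationary probability of Cart is 0.3047.

0.3047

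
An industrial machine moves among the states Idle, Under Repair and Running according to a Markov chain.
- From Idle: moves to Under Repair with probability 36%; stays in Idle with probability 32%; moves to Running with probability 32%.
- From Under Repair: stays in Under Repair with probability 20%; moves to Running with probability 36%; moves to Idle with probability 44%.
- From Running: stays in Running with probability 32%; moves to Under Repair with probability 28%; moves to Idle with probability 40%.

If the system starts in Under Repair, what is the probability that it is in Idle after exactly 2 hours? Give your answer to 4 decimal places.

0.3728

Sum over the intermediate state after 1 hour:
P = P(Under Repair→Idle)·P(Idle→Idle) + P(Under Repair→Under Repair)·P(Under Repair→Idle) + P(Under Repair→Running)·P(Running→Idle)
  = 0.44×0.32 + 0.2×0.44 + 0.36×0.4
  = 0.1408 + 0.0880 + 0.1440 = 0.3728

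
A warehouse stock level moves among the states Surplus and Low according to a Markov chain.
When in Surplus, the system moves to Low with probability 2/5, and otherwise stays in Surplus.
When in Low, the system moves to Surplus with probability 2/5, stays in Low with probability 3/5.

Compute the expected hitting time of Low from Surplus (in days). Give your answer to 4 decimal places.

2.5000

Let t(s) be the expected number of days to first reach Low from state s, with t(Low) = 0. Conditioning on the first day:
t(Surplus) = 1 + 0.6·t(Surplus)
Solving: t(Surplus) = 2.5000.
Expected days from Surplus to Low: 2.5000.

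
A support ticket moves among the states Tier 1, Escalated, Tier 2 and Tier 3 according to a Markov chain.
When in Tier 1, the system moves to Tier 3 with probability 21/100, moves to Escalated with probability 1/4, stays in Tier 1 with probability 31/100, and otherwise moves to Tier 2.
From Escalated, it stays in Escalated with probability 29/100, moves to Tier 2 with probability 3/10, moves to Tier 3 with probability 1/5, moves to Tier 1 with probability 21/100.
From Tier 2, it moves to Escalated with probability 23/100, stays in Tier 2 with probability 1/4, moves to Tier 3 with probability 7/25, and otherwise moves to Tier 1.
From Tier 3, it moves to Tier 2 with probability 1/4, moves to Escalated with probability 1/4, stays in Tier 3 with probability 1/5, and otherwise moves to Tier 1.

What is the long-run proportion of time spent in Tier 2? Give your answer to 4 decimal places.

0.2575

Let the stationary distribution be π with π = πP and π_1 + π_2 + π_3 + π_4 = 1.
π_1 = 0.31·π_1 + 0.21·π_2 + 0.24·π_3 + 0.3·π_4
π_2 = 0.25·π_1 + 0.29·π_2 + 0.23·π_3 + 0.25·π_4
π_3 = 0.23·π_1 + 0.3·π_2 + 0.25·π_3 + 0.25·π_4
Solving with the normalization constraint gives π = (0.2642, 0.2551, 0.2575, 0.2232).
So the stationary probability of Tier 2 is 0.2575.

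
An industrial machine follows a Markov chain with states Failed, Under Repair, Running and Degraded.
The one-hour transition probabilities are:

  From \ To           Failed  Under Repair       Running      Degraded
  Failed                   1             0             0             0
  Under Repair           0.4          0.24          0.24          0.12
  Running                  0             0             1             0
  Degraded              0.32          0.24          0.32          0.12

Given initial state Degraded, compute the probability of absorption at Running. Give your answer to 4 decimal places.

0.4700

Let h(s) be the probability of absorption at Running starting from transient state s. Then h(Running) = 1 and h(Failed) = 0. By first-step analysis:
h(Under Repair) = 0.4·0 + 0.24·h(Under Repair) + 0.24·1 + 0.12·h(Degraded)
h(Degraded) = 0.32·0 + 0.24·h(Under Repair) + 0.32·1 + 0.12·h(Degraded)
Solving: h(Under Repair) = 0.3900, h(Degraded) = 0.4700.
Starting from Degraded, the probability is 0.4700.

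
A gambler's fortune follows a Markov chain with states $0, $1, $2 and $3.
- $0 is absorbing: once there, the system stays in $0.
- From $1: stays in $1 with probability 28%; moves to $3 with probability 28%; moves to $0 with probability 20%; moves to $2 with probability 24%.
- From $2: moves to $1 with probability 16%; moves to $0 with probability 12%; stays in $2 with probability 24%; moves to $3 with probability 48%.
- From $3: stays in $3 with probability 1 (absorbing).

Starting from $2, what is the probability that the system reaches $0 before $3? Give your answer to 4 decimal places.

Let h(s) be the probability of absorption at $0 starting from transient state s. Then h($0) = 1 and h($3) = 0. By first-step analysis:
h($1) = 0.2·1 + 0.28·h($1) + 0.24·h($2) + 0.28·0
h($2) = 0.12·1 + 0.16·h($1) + 0.24·h($2) + 0.48·0
Solving: h($1) = 0.3553, h($2) = 0.2327.
Starting from $2, the probability is 0.2327.

0.2327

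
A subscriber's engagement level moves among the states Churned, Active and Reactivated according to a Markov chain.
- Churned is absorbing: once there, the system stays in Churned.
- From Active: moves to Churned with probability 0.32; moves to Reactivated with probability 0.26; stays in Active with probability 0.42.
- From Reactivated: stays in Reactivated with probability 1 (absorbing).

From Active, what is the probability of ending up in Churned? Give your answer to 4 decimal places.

Let h(s) be the probability of absorption at Churned starting from transient state s. Then h(Churned) = 1 and h(Reactivated) = 0. By first-step analysis:
h(Active) = 0.32·1 + 0.42·h(Active) + 0.26·0
Solving: h(Active) = 0.5517.
Starting from Active, the probability is 0.5517.

0.5517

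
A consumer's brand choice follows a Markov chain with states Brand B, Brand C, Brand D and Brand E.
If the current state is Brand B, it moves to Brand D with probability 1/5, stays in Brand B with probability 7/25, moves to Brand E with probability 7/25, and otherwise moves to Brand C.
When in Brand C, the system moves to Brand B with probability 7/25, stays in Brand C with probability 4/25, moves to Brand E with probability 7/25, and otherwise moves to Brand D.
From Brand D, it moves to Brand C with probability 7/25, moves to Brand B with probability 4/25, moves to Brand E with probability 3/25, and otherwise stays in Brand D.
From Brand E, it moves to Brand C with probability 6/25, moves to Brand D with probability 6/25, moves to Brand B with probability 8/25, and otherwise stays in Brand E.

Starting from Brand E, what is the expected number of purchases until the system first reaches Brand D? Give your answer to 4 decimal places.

Let t(s) be the expected number of purchases to first reach Brand D from state s, with t(Brand D) = 0. Conditioning on the first purchase:
t(Brand B) = 1 + 0.28·t(Brand B) + 0.24·t(Brand C) + 0.28·t(Brand E)
t(Brand C) = 1 + 0.28·t(Brand B) + 0.16·t(Brand C) + 0.28·t(Brand E)
t(Brand E) = 1 + 0.32·t(Brand B) + 0.24·t(Brand C) + 0.2·t(Brand E)
Solving: t(Brand B) = 4.3831, t(Brand C) = 4.0584, t(Brand E) = 4.2208.
Expected purchases from Brand E to Brand D: 4.2208.

4.2208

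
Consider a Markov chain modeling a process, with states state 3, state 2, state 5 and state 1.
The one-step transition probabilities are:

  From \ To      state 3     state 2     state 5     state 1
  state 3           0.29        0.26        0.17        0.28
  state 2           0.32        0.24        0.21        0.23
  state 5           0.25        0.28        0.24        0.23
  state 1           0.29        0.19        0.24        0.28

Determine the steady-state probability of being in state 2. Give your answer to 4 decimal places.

0.2414

Let the stationary distribution be π with π = πP and π_1 + π_2 + π_3 + π_4 = 1.
π_1 = 0.29·π_1 + 0.32·π_2 + 0.25·π_3 + 0.29·π_4
π_2 = 0.26·π_1 + 0.24·π_2 + 0.28·π_3 + 0.19·π_4
π_3 = 0.17·π_1 + 0.21·π_2 + 0.24·π_3 + 0.24·π_4
Solving with the normalization constraint gives π = (0.2887, 0.2414, 0.2125, 0.2573).
So the stationary probability of state 2 is 0.2414.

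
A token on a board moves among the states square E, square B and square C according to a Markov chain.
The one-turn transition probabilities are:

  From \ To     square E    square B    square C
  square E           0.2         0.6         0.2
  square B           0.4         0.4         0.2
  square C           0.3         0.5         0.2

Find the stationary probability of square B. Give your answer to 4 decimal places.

0.4833

Let the stationary distribution be π with π = πP and π_1 + π_2 + π_3 = 1.
π_1 = 0.2·π_1 + 0.4·π_2 + 0.3·π_3
π_2 = 0.6·π_1 + 0.4·π_2 + 0.5·π_3
Solving with the normalization constraint gives π = (0.3167, 0.4833, 0.2000).
So the stationary probability of square B is 0.4833.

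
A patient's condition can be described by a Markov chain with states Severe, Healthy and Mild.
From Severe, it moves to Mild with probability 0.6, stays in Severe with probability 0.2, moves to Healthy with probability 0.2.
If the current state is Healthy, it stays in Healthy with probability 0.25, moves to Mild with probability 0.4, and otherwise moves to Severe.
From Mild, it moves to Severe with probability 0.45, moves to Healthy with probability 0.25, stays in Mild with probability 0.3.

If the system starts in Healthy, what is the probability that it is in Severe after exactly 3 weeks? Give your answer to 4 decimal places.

0.3424

Propagate the distribution vector 3 weeks from Healthy.
After 0 weeks: (0.0000, 1.0000, 0.0000)
After 1 week: (0.3500, 0.2500, 0.4000)
After 2 weeks: (0.3375, 0.2325, 0.4300)
After 3 weeks: (0.3424, 0.2331, 0.4245)
P(in Severe after 3 weeks) = 0.3424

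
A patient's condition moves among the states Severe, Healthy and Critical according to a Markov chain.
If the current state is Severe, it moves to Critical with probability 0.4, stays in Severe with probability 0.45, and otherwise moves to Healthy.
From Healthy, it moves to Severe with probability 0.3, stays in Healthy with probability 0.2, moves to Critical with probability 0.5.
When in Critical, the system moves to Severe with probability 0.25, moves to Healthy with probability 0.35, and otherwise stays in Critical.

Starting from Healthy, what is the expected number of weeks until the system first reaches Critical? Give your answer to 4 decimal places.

2.1519

Let t(s) be the expected number of weeks to first reach Critical from state s, with t(Critical) = 0. Conditioning on the first week:
t(Severe) = 1 + 0.45·t(Severe) + 0.15·t(Healthy)
t(Healthy) = 1 + 0.3·t(Severe) + 0.2·t(Healthy)
Solving: t(Severe) = 2.4051, t(Healthy) = 2.1519.
Expected weeks from Healthy to Critical: 2.1519.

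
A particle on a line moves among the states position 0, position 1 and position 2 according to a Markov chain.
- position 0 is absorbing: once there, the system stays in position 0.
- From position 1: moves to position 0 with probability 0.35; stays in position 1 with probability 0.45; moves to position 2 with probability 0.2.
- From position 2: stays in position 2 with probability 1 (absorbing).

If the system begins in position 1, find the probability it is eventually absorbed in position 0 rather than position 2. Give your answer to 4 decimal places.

Let h(s) be the probability of absorption at position 0 starting from transient state s. Then h(position 0) = 1 and h(position 2) = 0. By first-step analysis:
h(position 1) = 0.35·1 + 0.45·h(position 1) + 0.2·0
Solving: h(position 1) = 0.6364.
Starting from position 1, the probability is 0.6364.

0.6364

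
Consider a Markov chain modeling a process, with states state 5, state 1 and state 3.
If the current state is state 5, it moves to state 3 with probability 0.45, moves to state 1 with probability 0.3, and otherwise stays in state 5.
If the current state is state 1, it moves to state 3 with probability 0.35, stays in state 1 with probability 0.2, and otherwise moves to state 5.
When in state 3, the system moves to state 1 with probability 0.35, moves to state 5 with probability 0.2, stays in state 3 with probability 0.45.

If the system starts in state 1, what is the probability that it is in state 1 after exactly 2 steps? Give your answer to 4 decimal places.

Sum over the intermediate state after 1 step:
P = P(state 1→state 5)·P(state 5→state 1) + P(state 1→state 1)·P(state 1→state 1) + P(state 1→state 3)·P(state 3→state 1)
  = 0.45×0.3 + 0.2×0.2 + 0.35×0.35
  = 0.1350 + 0.0400 + 0.1225 = 0.2975

0.2975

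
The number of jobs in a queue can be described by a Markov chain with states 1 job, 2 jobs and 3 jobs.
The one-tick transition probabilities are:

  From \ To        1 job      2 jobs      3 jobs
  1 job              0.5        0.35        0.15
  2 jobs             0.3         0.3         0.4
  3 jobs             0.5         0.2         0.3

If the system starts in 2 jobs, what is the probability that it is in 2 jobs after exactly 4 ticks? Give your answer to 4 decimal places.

Propagate the distribution vector 4 ticks from 2 jobs.
After 0 ticks: (0.0000, 1.0000, 0.0000)
After 1 tick: (0.3000, 0.3000, 0.4000)
After 2 ticks: (0.4400, 0.2750, 0.2850)
After 3 ticks: (0.4450, 0.2935, 0.2615)
After 4 ticks: (0.4413, 0.2961, 0.2626)
P(in 2 jobs after 4 ticks) = 0.2961

0.2961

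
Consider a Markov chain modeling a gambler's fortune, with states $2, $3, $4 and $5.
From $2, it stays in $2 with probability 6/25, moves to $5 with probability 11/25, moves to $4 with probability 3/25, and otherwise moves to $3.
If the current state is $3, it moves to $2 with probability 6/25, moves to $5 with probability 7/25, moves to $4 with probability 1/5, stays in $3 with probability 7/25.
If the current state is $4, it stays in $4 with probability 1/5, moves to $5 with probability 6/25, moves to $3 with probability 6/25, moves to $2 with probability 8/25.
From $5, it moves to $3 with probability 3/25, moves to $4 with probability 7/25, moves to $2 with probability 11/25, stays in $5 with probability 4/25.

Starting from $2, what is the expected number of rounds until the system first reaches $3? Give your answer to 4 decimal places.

Let t(s) be the expected number of rounds to first reach $3 from state s, with t($3) = 0. Conditioning on the first round:
t($2) = 1 + 0.24·t($2) + 0.12·t($4) + 0.44·t($5)
t($4) = 1 + 0.32·t($2) + 0.2·t($4) + 0.24·t($5)
t($5) = 1 + 0.44·t($2) + 0.28·t($4) + 0.16·t($5)
Solving: t($2) = 5.4878, t($4) = 5.1829, t($5) = 5.7927.
Expected rounds from $2 to $3: 5.4878.

5.4878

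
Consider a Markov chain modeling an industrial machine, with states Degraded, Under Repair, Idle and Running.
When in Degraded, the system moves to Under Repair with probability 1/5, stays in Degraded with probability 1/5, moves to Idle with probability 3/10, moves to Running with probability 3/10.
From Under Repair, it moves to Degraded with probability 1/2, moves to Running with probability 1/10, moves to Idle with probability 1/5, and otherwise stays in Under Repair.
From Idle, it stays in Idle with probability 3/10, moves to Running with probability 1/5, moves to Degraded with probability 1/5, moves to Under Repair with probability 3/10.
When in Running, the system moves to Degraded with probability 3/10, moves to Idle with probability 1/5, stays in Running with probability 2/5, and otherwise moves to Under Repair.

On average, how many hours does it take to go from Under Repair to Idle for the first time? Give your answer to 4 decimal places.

Let t(s) be the expected number of hours to first reach Idle from state s, with t(Idle) = 0. Conditioning on the first hour:
t(Degraded) = 1 + 0.2·t(Degraded) + 0.2·t(Under Repair) + 0.3·t(Running)
t(Under Repair) = 1 + 0.5·t(Degraded) + 0.2·t(Under Repair) + 0.1·t(Running)
t(Running) = 1 + 0.3·t(Degraded) + 0.1·t(Under Repair) + 0.4·t(Running)
Solving: t(Degraded) = 3.9462, t(Under Repair) = 4.2601, t(Running) = 4.3498.
Expected hours from Under Repair to Idle: 4.2601.

4.2601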